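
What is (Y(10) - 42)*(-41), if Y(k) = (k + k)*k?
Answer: -6478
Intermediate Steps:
Y(k) = 2*k**2 (Y(k) = (2*k)*k = 2*k**2)
(Y(10) - 42)*(-41) = (2*10**2 - 42)*(-41) = (2*100 - 42)*(-41) = (200 - 42)*(-41) = 158*(-41) = -6478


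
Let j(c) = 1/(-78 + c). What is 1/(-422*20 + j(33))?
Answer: -45/379801 ≈ -0.00011848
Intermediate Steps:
1/(-422*20 + j(33)) = 1/(-422*20 + 1/(-78 + 33)) = 1/(-8440 + 1/(-45)) = 1/(-8440 - 1/45) = 1/(-379801/45) = -45/379801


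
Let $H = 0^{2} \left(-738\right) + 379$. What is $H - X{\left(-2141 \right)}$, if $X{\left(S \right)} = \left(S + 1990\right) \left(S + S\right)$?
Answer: $-646203$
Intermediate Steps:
$X{\left(S \right)} = 2 S \left(1990 + S\right)$ ($X{\left(S \right)} = \left(1990 + S\right) 2 S = 2 S \left(1990 + S\right)$)
$H = 379$ ($H = 0 \left(-738\right) + 379 = 0 + 379 = 379$)
$H - X{\left(-2141 \right)} = 379 - 2 \left(-2141\right) \left(1990 - 2141\right) = 379 - 2 \left(-2141\right) \left(-151\right) = 379 - 646582 = -646203$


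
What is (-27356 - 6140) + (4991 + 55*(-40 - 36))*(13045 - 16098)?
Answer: -2509479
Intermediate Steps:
(-27356 - 6140) + (4991 + 55*(-40 - 36))*(13045 - 16098) = -33496 + (4991 + 55*(-76))*(-3053) = -33496 + (4991 - 4180)*(-3053) = -33496 + 811*(-3053) = -33496 - 2475983 = -2509479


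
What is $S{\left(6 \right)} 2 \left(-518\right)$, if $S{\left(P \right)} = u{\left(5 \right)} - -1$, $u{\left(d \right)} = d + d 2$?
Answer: $-16576$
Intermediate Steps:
$u{\left(d \right)} = 3 d$ ($u{\left(d \right)} = d + 2 d = 3 d$)
$S{\left(P \right)} = 16$ ($S{\left(P \right)} = 3 \cdot 5 - -1 = 15 + 1 = 16$)
$S{\left(6 \right)} 2 \left(-518\right) = 16 \cdot 2 \left(-518\right) = 16 \left(-1036\right) = -16576$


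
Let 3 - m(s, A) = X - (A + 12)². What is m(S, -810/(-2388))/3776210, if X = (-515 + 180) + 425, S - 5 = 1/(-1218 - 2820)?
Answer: 10336773/598166768840 ≈ 1.7281e-5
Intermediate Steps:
S = 20189/4038 (S = 5 + 1/(-1218 - 2820) = 5 + 1/(-4038) = 5 - 1/4038 = 20189/4038 ≈ 4.9998)
X = 90 (X = -335 + 425 = 90)
m(s, A) = -87 + (12 + A)² (m(s, A) = 3 - (90 - (A + 12)²) = 3 - (90 - (12 + A)²) = 3 + (-90 + (12 + A)²) = -87 + (12 + A)²)
m(S, -810/(-2388))/3776210 = (-87 + (12 - 810/(-2388))²)/3776210 = (-87 + (12 - 810*(-1/2388))²)*(1/3776210) = (-87 + (12 + 135/398)²)*(1/3776210) = (-87 + (4911/398)²)*(1/3776210) = (-87 + 24117921/158404)*(1/3776210) = (10336773/158404)*(1/3776210) = 10336773/598166768840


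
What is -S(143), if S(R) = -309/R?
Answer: 309/143 ≈ 2.1608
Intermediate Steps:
-S(143) = -(-309)/143 = -1*(-309/143) = 309/143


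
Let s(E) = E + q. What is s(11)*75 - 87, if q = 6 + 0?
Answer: 1188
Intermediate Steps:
q = 6
s(E) = 6 + E (s(E) = E + 6 = 6 + E)
s(11)*75 - 87 = (6 + 11)*75 - 87 = 17*75 - 87 = 1275 - 87 = 1188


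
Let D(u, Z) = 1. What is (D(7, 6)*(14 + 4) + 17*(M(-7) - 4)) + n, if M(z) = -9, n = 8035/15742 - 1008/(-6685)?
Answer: -3041882557/15033610 ≈ -202.34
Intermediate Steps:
n = 9940273/15033610 (n = 8035*(1/15742) - 1008*(-1/6685) = 8035/15742 + 144/955 = 9940273/15033610 ≈ 0.66120)
(D(7, 6)*(14 + 4) + 17*(M(-7) - 4)) + n = (1*(14 + 4) + 17*(-9 - 4)) + 9940273/15033610 = (1*18 + 17*(-13)) + 9940273/15033610 = (18 - 221) + 9940273/15033610 = -203 + 9940273/15033610 = -3041882557/15033610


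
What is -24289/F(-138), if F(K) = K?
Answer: 24289/138 ≈ 176.01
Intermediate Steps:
-24289/F(-138) = -24289/(-138) = -24289*(-1/138) = 24289/138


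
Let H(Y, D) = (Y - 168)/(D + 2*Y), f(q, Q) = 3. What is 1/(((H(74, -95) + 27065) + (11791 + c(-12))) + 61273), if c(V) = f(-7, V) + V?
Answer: 53/5306266 ≈ 9.9882e-6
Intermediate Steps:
H(Y, D) = (-168 + Y)/(D + 2*Y)
c(V) = 3 + V
1/(((H(74, -95) + 27065) + (11791 + c(-12))) + 61273) = 1/((((-168 + 74)/(-95 + 2*74) + 27065) + (11791 + (3 - 12))) + 61273) = 1/(((-94/(-95 + 148) + 27065) + (11791 - 9)) + 61273) = 1/(((-94/53 + 27065) + 11782) + 61273) = 1/((1434351/53 + 11782) + 61273) = 1/(2058797/53 + 61273) = 1/(5306266/53) = 53/5306266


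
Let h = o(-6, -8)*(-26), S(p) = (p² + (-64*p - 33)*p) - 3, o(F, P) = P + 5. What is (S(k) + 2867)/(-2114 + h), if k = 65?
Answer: 66364/509 ≈ 130.38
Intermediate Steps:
o(F, P) = 5 + P
S(p) = -3 + p² + p*(-33 - 64*p) (S(p) = (p² + (-33 - 64*p)*p) - 3 = (p² + p*(-33 - 64*p)) - 3 = -3 + p² + p*(-33 - 64*p))
h = 78 (h = (5 - 8)*(-26) = -3*(-26) = 78)
(S(k) + 2867)/(-2114 + h) = ((-3 - 63*65² - 33*65) + 2867)/(-2114 + 78) = ((-3 - 63*4225 - 2145) + 2867)/(-2036) = ((-3 - 266175 - 2145) + 2867)*(-1/2036) = (-268323 + 2867)*(-1/2036) = -265456*(-1/2036) = 66364/509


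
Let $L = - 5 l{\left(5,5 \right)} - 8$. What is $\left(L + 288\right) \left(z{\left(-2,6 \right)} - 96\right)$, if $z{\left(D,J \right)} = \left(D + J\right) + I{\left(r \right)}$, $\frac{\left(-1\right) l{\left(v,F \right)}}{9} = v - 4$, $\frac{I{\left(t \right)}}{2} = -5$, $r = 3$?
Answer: $-33150$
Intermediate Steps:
$I{\left(t \right)} = -10$ ($I{\left(t \right)} = 2 \left(-5\right) = -10$)
$l{\left(v,F \right)} = 36 - 9 v$ ($l{\left(v,F \right)} = - 9 \left(v - 4\right) = - 9 \left(-4 + v\right) = 36 - 9 v$)
$z{\left(D,J \right)} = -10 + D + J$ ($z{\left(D,J \right)} = \left(D + J\right) - 10 = -10 + D + J$)
$L = 37$ ($L = - 5 \left(36 - 45\right) - 8 = \left(-5\right) \left(-9\right) - 8 = 45 - 8 = 37$)
$\left(L + 288\right) \left(z{\left(-2,6 \right)} - 96\right) = \left(37 + 288\right) \left(\left(-10 - 2 + 6\right) - 96\right) = 325 \left(-6 - 96\right) = 325 \left(-102\right) = -33150$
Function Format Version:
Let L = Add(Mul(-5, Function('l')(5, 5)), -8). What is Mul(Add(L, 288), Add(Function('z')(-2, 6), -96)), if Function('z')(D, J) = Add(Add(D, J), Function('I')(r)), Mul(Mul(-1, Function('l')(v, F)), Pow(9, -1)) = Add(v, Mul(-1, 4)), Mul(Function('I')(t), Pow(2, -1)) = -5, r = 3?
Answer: -33150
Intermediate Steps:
Function('I')(t) = -10 (Function('I')(t) = Mul(2, -5) = -10)
Function('l')(v, F) = Add(36, Mul(-9, v)) (Function('l')(v, F) = Mul(-9, Add(v, Mul(-1, 4))) = Mul(-9, Add(v, -4)) = Mul(-9, Add(-4, v)) = Add(36, Mul(-9, v)))
Function('z')(D, J) = Add(-10, D, J) (Function('z')(D, J) = Add(Add(D, J), -10) = Add(-10, D, J))
L = 37 (L = Add(Mul(-5, Add(36, Mul(-9, 5))), -8) = Add(Mul(-5, Add(36, -45)), -8) = Add(Mul(-5, -9), -8) = Add(45, -8) = 37)
Mul(Add(L, 288), Add(Function('z')(-2, 6), -96)) = Mul(Add(37, 288), Add(Add(-10, -2, 6), -96)) = Mul(325, Add(-6, -96)) = Mul(325, -102) = -33150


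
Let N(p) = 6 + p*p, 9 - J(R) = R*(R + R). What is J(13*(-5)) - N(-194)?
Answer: -46083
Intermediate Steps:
J(R) = 9 - 2*R² (J(R) = 9 - R*(R + R) = 9 - R*2*R = 9 - 2*R²)
N(p) = 6 + p²
J(13*(-5)) - N(-194) = (9 - 2*(13*(-5))²) - (6 + (-194)²) = (9 - 2*(-65)²) - (6 + 37636) = (9 - 2*4225) - 1*37642 = (9 - 8450) - 37642 = -8441 - 37642 = -46083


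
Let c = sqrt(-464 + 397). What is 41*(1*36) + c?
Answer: 1476 + I*sqrt(67) ≈ 1476.0 + 8.1853*I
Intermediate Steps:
c = I*sqrt(67) (c = sqrt(-67) = I*sqrt(67) ≈ 8.1853*I)
41*(1*36) + c = 41*(1*36) + I*sqrt(67) = 41*36 + I*sqrt(67) = 1476 + I*sqrt(67)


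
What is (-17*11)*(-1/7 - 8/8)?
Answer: 1496/7 ≈ 213.71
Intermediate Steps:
(-17*11)*(-1/7 - 8/8) = -187*(-1*⅐ - 8*⅛) = -187*(-⅐ - 1) = -187*(-8/7) = 1496/7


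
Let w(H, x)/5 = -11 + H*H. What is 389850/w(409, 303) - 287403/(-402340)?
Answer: 7944434961/6729941180 ≈ 1.1805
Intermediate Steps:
w(H, x) = -55 + 5*H² (w(H, x) = 5*(-11 + H*H) = 5*(-11 + H²) = -55 + 5*H²)
389850/w(409, 303) - 287403/(-402340) = 389850/(-55 + 5*409²) - 287403/(-402340) = 389850/(-55 + 5*167281) - 287403*(-1/402340) = 389850/(-55 + 836405) + 287403/402340 = 389850/836350 + 287403/402340 = 389850*(1/836350) + 287403/402340 = 7797/16727 + 287403/402340 = 7944434961/6729941180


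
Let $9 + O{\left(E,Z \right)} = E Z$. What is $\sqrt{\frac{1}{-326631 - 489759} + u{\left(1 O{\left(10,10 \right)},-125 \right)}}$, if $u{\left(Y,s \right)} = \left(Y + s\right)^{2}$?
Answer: $\frac{\sqrt{85607275765690}}{272130} \approx 34.0$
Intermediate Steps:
$O{\left(E,Z \right)} = -9 + E Z$
$\sqrt{\frac{1}{-326631 - 489759} + u{\left(1 O{\left(10,10 \right)},-125 \right)}} = \sqrt{\frac{1}{-326631 - 489759} + \left(1 \left(-9 + 10 \cdot 10\right) - 125\right)^{2}} = \sqrt{\frac{1}{-816390} + \left(1 \left(-9 + 100\right) - 125\right)^{2}} = \sqrt{- \frac{1}{816390} + \left(1 \cdot 91 - 125\right)^{2}} = \sqrt{- \frac{1}{816390} + \left(91 - 125\right)^{2}} = \sqrt{- \frac{1}{816390} + \left(-34\right)^{2}} = \sqrt{- \frac{1}{816390} + 1156} = \sqrt{\frac{943746839}{816390}} = \frac{\sqrt{85607275765690}}{272130}$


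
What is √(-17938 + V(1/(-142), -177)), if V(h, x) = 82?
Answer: 24*I*√31 ≈ 133.63*I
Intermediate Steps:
√(-17938 + V(1/(-142), -177)) = √(-17938 + 82) = √(-17856) = 24*I*√31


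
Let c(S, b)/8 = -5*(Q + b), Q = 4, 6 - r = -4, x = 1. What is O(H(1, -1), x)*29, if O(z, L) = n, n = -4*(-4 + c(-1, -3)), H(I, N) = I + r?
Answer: 5104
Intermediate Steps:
r = 10 (r = 6 - 1*(-4) = 6 + 4 = 10)
H(I, N) = 10 + I (H(I, N) = I + 10 = 10 + I)
c(S, b) = -160 - 40*b (c(S, b) = 8*(-5*(4 + b)) = 8*(-20 - 5*b) = -160 - 40*b)
n = 176 (n = -4*(-4 + (-160 - 40*(-3))) = -4*(-4 + (-160 + 120)) = -4*(-4 - 40) = -4*(-44) = 176)
O(z, L) = 176
O(H(1, -1), x)*29 = 176*29 = 5104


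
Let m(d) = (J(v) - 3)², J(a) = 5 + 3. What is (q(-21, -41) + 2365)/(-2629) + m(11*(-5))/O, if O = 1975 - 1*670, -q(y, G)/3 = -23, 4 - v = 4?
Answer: -622129/686169 ≈ -0.90667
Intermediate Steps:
v = 0 (v = 4 - 1*4 = 4 - 4 = 0)
J(a) = 8
q(y, G) = 69 (q(y, G) = -3*(-23) = 69)
O = 1305 (O = 1975 - 670 = 1305)
m(d) = 25 (m(d) = (8 - 3)² = 5² = 25)
(q(-21, -41) + 2365)/(-2629) + m(11*(-5))/O = (69 + 2365)/(-2629) + 25/1305 = 2434*(-1/2629) + 25*(1/1305) = -2434/2629 + 5/261 = -622129/686169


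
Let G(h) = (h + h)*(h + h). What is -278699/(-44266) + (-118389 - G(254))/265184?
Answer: 28621223559/5869317472 ≈ 4.8764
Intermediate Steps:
G(h) = 4*h² (G(h) = (2*h)*(2*h) = 4*h²)
-278699/(-44266) + (-118389 - G(254))/265184 = -278699/(-44266) + (-118389 - 4*254²)/265184 = -278699*(-1/44266) + (-118389 - 4*64516)*(1/265184) = 278699/44266 + (-118389 - 1*258064)*(1/265184) = 278699/44266 + (-118389 - 258064)*(1/265184) = 278699/44266 - 376453*1/265184 = 278699/44266 - 376453/265184 = 28621223559/5869317472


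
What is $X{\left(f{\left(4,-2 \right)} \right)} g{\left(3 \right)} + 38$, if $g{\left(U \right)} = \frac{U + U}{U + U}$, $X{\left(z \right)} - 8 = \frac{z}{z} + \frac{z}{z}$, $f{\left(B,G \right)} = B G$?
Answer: $48$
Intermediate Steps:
$X{\left(z \right)} = 10$ ($X{\left(z \right)} = 8 + \left(\frac{z}{z} + \frac{z}{z}\right) = 8 + \left(1 + 1\right) = 8 + 2 = 10$)
$g{\left(U \right)} = 1$ ($g{\left(U \right)} = \frac{2 U}{2 U} = 2 U \frac{1}{2 U} = 1$)
$X{\left(f{\left(4,-2 \right)} \right)} g{\left(3 \right)} + 38 = 10 \cdot 1 + 38 = 10 + 38 = 48$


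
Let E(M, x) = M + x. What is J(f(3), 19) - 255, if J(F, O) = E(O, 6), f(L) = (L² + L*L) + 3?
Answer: -230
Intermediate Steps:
f(L) = 3 + 2*L² (f(L) = (L² + L²) + 3 = 2*L² + 3 = 3 + 2*L²)
J(F, O) = 6 + O (J(F, O) = O + 6 = 6 + O)
J(f(3), 19) - 255 = (6 + 19) - 255 = 25 - 255 = -230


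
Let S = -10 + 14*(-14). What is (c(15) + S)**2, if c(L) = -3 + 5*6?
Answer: 32041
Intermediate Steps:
c(L) = 27 (c(L) = -3 + 30 = 27)
S = -206 (S = -10 - 196 = -206)
(c(15) + S)**2 = (27 - 206)**2 = (-179)**2 = 32041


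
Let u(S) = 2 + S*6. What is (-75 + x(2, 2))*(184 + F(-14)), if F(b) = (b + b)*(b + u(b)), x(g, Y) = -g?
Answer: -221144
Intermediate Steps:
u(S) = 2 + 6*S
F(b) = 2*b*(2 + 7*b) (F(b) = (b + b)*(b + (2 + 6*b)) = (2*b)*(2 + 7*b) = 2*b*(2 + 7*b))
(-75 + x(2, 2))*(184 + F(-14)) = (-75 - 1*2)*(184 + 2*(-14)*(2 + 7*(-14))) = (-75 - 2)*(184 + 2*(-14)*(2 - 98)) = -77*(184 + 2*(-14)*(-96)) = -77*(184 + 2688) = -77*2872 = -221144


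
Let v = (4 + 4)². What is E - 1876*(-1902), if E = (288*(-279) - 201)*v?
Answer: -1587240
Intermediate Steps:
v = 64 (v = 8² = 64)
E = -5155392 (E = (288*(-279) - 201)*64 = (-80352 - 201)*64 = -80553*64 = -5155392)
E - 1876*(-1902) = -5155392 - 1876*(-1902) = -5155392 - 1*(-3568152) = -5155392 + 3568152 = -1587240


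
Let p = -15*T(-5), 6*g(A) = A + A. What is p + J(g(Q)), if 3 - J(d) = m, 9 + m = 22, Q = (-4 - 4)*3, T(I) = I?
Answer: 65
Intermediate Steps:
Q = -24 (Q = -8*3 = -24)
g(A) = A/3 (g(A) = (A + A)/6 = (2*A)/6 = A/3)
m = 13 (m = -9 + 22 = 13)
J(d) = -10 (J(d) = 3 - 1*13 = 3 - 13 = -10)
p = 75 (p = -15*(-5) = 75)
p + J(g(Q)) = 75 - 10 = 65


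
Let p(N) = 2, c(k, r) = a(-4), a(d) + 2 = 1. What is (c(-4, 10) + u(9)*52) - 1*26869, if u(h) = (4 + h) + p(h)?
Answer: -26090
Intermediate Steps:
a(d) = -1 (a(d) = -2 + 1 = -1)
c(k, r) = -1
u(h) = 6 + h (u(h) = (4 + h) + 2 = 6 + h)
(c(-4, 10) + u(9)*52) - 1*26869 = (-1 + (6 + 9)*52) - 1*26869 = (-1 + 15*52) - 26869 = (-1 + 780) - 26869 = 779 - 26869 = -26090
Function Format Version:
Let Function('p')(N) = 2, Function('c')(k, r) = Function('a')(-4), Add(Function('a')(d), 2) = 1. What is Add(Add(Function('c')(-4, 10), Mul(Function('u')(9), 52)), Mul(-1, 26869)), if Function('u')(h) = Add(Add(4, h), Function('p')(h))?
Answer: -26090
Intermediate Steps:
Function('a')(d) = -1 (Function('a')(d) = Add(-2, 1) = -1)
Function('c')(k, r) = -1
Function('u')(h) = Add(6, h) (Function('u')(h) = Add(Add(4, h), 2) = Add(6, h))
Add(Add(Function('c')(-4, 10), Mul(Function('u')(9), 52)), Mul(-1, 26869)) = Add(Add(-1, Mul(Add(6, 9), 52)), Mul(-1, 26869)) = Add(Add(-1, Mul(15, 52)), -26869) = Add(Add(-1, 780), -26869) = Add(779, -26869) = -26090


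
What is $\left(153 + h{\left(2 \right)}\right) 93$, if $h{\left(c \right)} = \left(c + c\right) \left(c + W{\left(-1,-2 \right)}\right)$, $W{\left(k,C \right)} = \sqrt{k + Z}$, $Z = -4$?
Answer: $14973 + 372 i \sqrt{5} \approx 14973.0 + 831.82 i$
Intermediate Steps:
$W{\left(k,C \right)} = \sqrt{-4 + k}$ ($W{\left(k,C \right)} = \sqrt{k - 4} = \sqrt{-4 + k}$)
$h{\left(c \right)} = 2 c \left(c + i \sqrt{5}\right)$ ($h{\left(c \right)} = \left(c + c\right) \left(c + \sqrt{-4 - 1}\right) = 2 c \left(c + \sqrt{-5}\right) = 2 c \left(c + i \sqrt{5}\right)$)
$\left(153 + h{\left(2 \right)}\right) 93 = \left(153 + 2 \cdot 2 \left(2 + i \sqrt{5}\right)\right) 93 = \left(153 + \left(8 + 4 i \sqrt{5}\right)\right) 93 = \left(161 + 4 i \sqrt{5}\right) 93 = 14973 + 372 i \sqrt{5}$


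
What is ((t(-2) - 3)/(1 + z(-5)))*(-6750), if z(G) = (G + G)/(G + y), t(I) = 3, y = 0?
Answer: 0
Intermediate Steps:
z(G) = 2 (z(G) = (G + G)/(G + 0) = (2*G)/G = 2)
((t(-2) - 3)/(1 + z(-5)))*(-6750) = ((3 - 3)/(1 + 2))*(-6750) = (0/3)*(-6750) = (0*(⅓))*(-6750) = 0*(-6750) = 0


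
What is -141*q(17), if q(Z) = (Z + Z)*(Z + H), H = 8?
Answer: -119850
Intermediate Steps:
q(Z) = 2*Z*(8 + Z) (q(Z) = (Z + Z)*(Z + 8) = (2*Z)*(8 + Z) = 2*Z*(8 + Z))
-141*q(17) = -282*17*(8 + 17) = -282*17*25 = -141*850 = -119850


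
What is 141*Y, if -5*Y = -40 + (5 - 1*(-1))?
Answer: 4794/5 ≈ 958.80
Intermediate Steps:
Y = 34/5 (Y = -(-40 + (5 - 1*(-1)))/5 = -(-40 + (5 + 1))/5 = -(-40 + 6)/5 = -⅕*(-34) = 34/5 ≈ 6.8000)
141*Y = 141*(34/5) = 4794/5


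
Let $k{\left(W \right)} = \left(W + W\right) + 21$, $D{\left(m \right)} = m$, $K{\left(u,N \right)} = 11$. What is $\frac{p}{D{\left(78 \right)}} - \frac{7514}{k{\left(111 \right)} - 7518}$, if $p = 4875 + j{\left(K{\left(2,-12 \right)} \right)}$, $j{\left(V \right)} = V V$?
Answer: $\frac{6155332}{94575} \approx 65.084$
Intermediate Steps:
$j{\left(V \right)} = V^{2}$
$k{\left(W \right)} = 21 + 2 W$ ($k{\left(W \right)} = 2 W + 21 = 21 + 2 W$)
$p = 4996$ ($p = 4875 + 11^{2} = 4875 + 121 = 4996$)
$\frac{p}{D{\left(78 \right)}} - \frac{7514}{k{\left(111 \right)} - 7518} = \frac{4996}{78} - \frac{7514}{\left(21 + 2 \cdot 111\right) - 7518} = 4996 \cdot \frac{1}{78} - \frac{7514}{\left(21 + 222\right) - 7518} = \frac{2498}{39} - \frac{7514}{243 - 7518} = \frac{2498}{39} - \frac{7514}{-7275} = \frac{2498}{39} - - \frac{7514}{7275} = \frac{2498}{39} + \frac{7514}{7275} = \frac{6155332}{94575}$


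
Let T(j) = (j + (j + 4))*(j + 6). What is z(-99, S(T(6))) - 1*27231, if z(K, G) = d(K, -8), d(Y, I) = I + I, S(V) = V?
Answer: -27247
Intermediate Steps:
T(j) = (4 + 2*j)*(6 + j) (T(j) = (j + (4 + j))*(6 + j) = (4 + 2*j)*(6 + j))
d(Y, I) = 2*I
z(K, G) = -16 (z(K, G) = 2*(-8) = -16)
z(-99, S(T(6))) - 1*27231 = -16 - 1*27231 = -16 - 27231 = -27247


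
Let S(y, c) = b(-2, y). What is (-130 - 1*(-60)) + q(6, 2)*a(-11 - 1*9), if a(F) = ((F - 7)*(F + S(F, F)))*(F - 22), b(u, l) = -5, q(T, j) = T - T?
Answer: -70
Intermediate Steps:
q(T, j) = 0
S(y, c) = -5
a(F) = (-22 + F)*(-7 + F)*(-5 + F) (a(F) = ((F - 7)*(F - 5))*(F - 22) = ((-7 + F)*(-5 + F))*(-22 + F) = (-22 + F)*(-7 + F)*(-5 + F))
(-130 - 1*(-60)) + q(6, 2)*a(-11 - 1*9) = (-130 - 1*(-60)) + 0*(-770 + (-11 - 1*9)³ - 34*(-11 - 1*9)² + 299*(-11 - 1*9)) = (-130 + 60) + 0*(-770 + (-11 - 9)³ - 34*(-11 - 9)² + 299*(-11 - 9)) = -70 + 0*(-770 + (-20)³ - 34*(-20)² + 299*(-20)) = -70 + 0*(-770 - 8000 - 34*400 - 5980) = -70 + 0*(-770 - 8000 - 13600 - 5980) = -70 + 0*(-28350) = -70 + 0 = -70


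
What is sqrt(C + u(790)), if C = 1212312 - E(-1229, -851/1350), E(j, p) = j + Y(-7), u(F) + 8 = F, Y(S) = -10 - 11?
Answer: 2*sqrt(303586) ≈ 1102.0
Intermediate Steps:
Y(S) = -21
u(F) = -8 + F
E(j, p) = -21 + j (E(j, p) = j - 21 = -21 + j)
C = 1213562 (C = 1212312 - (-21 - 1229) = 1212312 - 1*(-1250) = 1212312 + 1250 = 1213562)
sqrt(C + u(790)) = sqrt(1213562 + (-8 + 790)) = sqrt(1213562 + 782) = sqrt(1214344) = 2*sqrt(303586)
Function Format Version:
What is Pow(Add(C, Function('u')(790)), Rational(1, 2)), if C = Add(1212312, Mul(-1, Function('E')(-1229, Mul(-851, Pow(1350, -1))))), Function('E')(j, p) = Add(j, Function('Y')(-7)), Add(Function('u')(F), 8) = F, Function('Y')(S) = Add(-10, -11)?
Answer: Mul(2, Pow(303586, Rational(1, 2))) ≈ 1102.0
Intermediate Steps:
Function('Y')(S) = -21
Function('u')(F) = Add(-8, F)
Function('E')(j, p) = Add(-21, j) (Function('E')(j, p) = Add(j, -21) = Add(-21, j))
C = 1213562 (C = Add(1212312, Mul(-1, Add(-21, -1229))) = Add(1212312, Mul(-1, -1250)) = Add(1212312, 1250) = 1213562)
Pow(Add(C, Function('u')(790)), Rational(1, 2)) = Pow(Add(1213562, Add(-8, 790)), Rational(1, 2)) = Pow(Add(1213562, 782), Rational(1, 2)) = Pow(1214344, Rational(1, 2)) = Mul(2, Pow(303586, Rational(1, 2)))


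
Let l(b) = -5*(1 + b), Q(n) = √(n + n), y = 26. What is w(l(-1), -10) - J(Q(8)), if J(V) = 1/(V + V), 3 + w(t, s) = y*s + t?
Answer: -2105/8 ≈ -263.13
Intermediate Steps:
Q(n) = √2*√n (Q(n) = √(2*n) = √2*√n)
l(b) = -5 - 5*b
w(t, s) = -3 + t + 26*s (w(t, s) = -3 + (26*s + t) = -3 + (t + 26*s) = -3 + t + 26*s)
J(V) = 1/(2*V)
w(l(-1), -10) - J(Q(8)) = (-3 + (-5 - 5*(-1)) + 26*(-10)) - 1/(2*(√2*√8)) = (-3 + (-5 + 5) - 260) - 1/(2*(√2*(2*√2))) = (-3 + 0 - 260) - 1/(2*4) = -263 - 1/(2*4) = -263 - 1*⅛ = -263 - ⅛ = -2105/8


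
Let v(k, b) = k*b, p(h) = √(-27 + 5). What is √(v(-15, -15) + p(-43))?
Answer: √(225 + I*√22) ≈ 15.001 + 0.1563*I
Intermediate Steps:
p(h) = I*√22 (p(h) = √(-22) = I*√22)
v(k, b) = b*k
√(v(-15, -15) + p(-43)) = √(-15*(-15) + I*√22) = √(225 + I*√22)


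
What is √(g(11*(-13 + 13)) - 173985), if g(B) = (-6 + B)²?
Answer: I*√173949 ≈ 417.07*I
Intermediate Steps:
√(g(11*(-13 + 13)) - 173985) = √((-6 + 11*(-13 + 13))² - 173985) = √((-6 + 11*0)² - 173985) = √((-6 + 0)² - 173985) = √((-6)² - 173985) = √(36 - 173985) = √(-173949) = I*√173949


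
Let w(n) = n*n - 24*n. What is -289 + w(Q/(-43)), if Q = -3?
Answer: -537448/1849 ≈ -290.67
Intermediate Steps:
w(n) = n**2 - 24*n
-289 + w(Q/(-43)) = -289 + (-3/(-43))*(-24 - 3/(-43)) = -289 + (-3*(-1/43))*(-24 - 3*(-1/43)) = -289 + 3*(-24 + 3/43)/43 = -289 + (3/43)*(-1029/43) = -289 - 3087/1849 = -537448/1849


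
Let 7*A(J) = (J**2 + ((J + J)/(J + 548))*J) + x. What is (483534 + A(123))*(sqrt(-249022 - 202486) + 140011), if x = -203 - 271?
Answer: 45624043684653/671 + 651720846*I*sqrt(112877)/671 ≈ 6.7994e+10 + 3.2632e+8*I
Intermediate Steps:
x = -474
A(J) = -474/7 + J**2/7 + 2*J**2/(7*(548 + J)) (A(J) = ((J**2 + ((J + J)/(J + 548))*J) - 474)/7 = ((J**2 + ((2*J)/(548 + J))*J) - 474)/7 = ((J**2 + (2*J/(548 + J))*J) - 474)/7 = ((J**2 + 2*J**2/(548 + J)) - 474)/7 = (-474 + J**2 + 2*J**2/(548 + J))/7 = -474/7 + J**2/7 + 2*J**2/(7*(548 + J)))
(483534 + A(123))*(sqrt(-249022 - 202486) + 140011) = (483534 + (-259752 + 123**3 - 474*123 + 550*123**2)/(7*(548 + 123)))*(sqrt(-249022 - 202486) + 140011) = (483534 + (1/7)*(-259752 + 1860867 - 58302 + 550*15129)/671)*(sqrt(-451508) + 140011) = (483534 + (1/7)*(1/671)*(-259752 + 1860867 - 58302 + 8320950))*(2*I*sqrt(112877) + 140011) = (483534 + (1/7)*(1/671)*9863763)*(140011 + 2*I*sqrt(112877)) = (483534 + 1409109/671)*(140011 + 2*I*sqrt(112877)) = 325860423*(140011 + 2*I*sqrt(112877))/671 = 45624043684653/671 + 651720846*I*sqrt(112877)/671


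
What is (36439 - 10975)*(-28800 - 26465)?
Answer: -1407267960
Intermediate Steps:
(36439 - 10975)*(-28800 - 26465) = 25464*(-55265) = -1407267960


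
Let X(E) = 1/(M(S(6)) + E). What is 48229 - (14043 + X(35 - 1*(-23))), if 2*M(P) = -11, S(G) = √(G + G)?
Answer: 3589528/105 ≈ 34186.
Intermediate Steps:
S(G) = √2*√G (S(G) = √(2*G) = √2*√G)
M(P) = -11/2 (M(P) = (½)*(-11) = -11/2)
X(E) = 1/(-11/2 + E)
48229 - (14043 + X(35 - 1*(-23))) = 48229 - (14043 + 2/(-11 + 2*(35 - 1*(-23)))) = 48229 - (14043 + 2/(-11 + 2*(35 + 23))) = 48229 - (14043 + 2/(-11 + 2*58)) = 48229 - (14043 + 2/(-11 + 116)) = 48229 - (14043 + 2/105) = 48229 - 1*1474517/105 = 48229 - 1474517/105 = 3589528/105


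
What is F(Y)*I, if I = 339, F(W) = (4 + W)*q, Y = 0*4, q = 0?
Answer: 0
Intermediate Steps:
Y = 0
F(W) = 0 (F(W) = (4 + W)*0 = 0)
F(Y)*I = 0*339 = 0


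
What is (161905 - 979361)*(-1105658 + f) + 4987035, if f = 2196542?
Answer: -891744684069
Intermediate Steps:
(161905 - 979361)*(-1105658 + f) + 4987035 = (161905 - 979361)*(-1105658 + 2196542) + 4987035 = -817456*1090884 + 4987035 = -891749671104 + 4987035 = -891744684069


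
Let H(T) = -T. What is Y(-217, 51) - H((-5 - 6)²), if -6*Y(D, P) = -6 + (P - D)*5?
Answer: -304/3 ≈ -101.33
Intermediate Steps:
Y(D, P) = 1 - 5*P/6 + 5*D/6 (Y(D, P) = -(-6 + (P - D)*5)/6 = -(-6 + (-5*D + 5*P))/6 = -(-6 - 5*D + 5*P)/6 = 1 - 5*P/6 + 5*D/6)
Y(-217, 51) - H((-5 - 6)²) = (1 - ⅚*51 + (⅚)*(-217)) - (-1)*(-5 - 6)² = (1 - 85/2 - 1085/6) - (-1)*(-11)² = -667/3 - (-1)*121 = -667/3 - 1*(-121) = -667/3 + 121 = -304/3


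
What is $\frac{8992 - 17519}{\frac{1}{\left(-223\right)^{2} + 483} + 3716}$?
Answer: $- \frac{428157724}{186587793} \approx -2.2947$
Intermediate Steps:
$\frac{8992 - 17519}{\frac{1}{\left(-223\right)^{2} + 483} + 3716} = - \frac{8527}{\frac{1}{49729 + 483} + 3716} = - \frac{8527}{\frac{1}{50212} + 3716} = - \frac{8527}{\frac{186587793}{50212}} = \left(-8527\right) \frac{50212}{186587793} = - \frac{428157724}{186587793}$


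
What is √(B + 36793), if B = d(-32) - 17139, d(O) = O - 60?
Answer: √19562 ≈ 139.86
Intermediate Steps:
d(O) = -60 + O
B = -17231 (B = (-60 - 32) - 17139 = -92 - 17139 = -17231)
√(B + 36793) = √(-17231 + 36793) = √19562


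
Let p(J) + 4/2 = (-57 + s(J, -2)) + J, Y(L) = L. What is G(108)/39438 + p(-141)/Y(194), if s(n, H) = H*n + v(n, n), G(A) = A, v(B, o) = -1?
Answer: 178635/425054 ≈ 0.42026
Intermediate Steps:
s(n, H) = -1 + H*n (s(n, H) = H*n - 1 = -1 + H*n)
p(J) = -60 - J (p(J) = -2 + ((-57 + (-1 - 2*J)) + J) = -2 + ((-58 - 2*J) + J) = -2 + (-58 - J) = -60 - J)
G(108)/39438 + p(-141)/Y(194) = 108/39438 + (-60 - 1*(-141))/194 = 108*(1/39438) + (-60 + 141)*(1/194) = 6/2191 + 81*(1/194) = 6/2191 + 81/194 = 178635/425054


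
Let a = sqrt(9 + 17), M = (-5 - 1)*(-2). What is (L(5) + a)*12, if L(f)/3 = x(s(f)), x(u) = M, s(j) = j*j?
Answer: 432 + 12*sqrt(26) ≈ 493.19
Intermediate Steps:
M = 12 (M = -6*(-2) = 12)
a = sqrt(26) ≈ 5.0990
s(j) = j**2
x(u) = 12
L(f) = 36 (L(f) = 3*12 = 36)
(L(5) + a)*12 = (36 + sqrt(26))*12 = 432 + 12*sqrt(26)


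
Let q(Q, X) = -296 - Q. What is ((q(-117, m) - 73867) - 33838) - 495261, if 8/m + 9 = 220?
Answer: -603145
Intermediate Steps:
m = 8/211 (m = 8/(-9 + 220) = 8/211 ≈ 0.037915)
((q(-117, m) - 73867) - 33838) - 495261 = (((-296 - 1*(-117)) - 73867) - 33838) - 495261 = (((-296 + 117) - 73867) - 33838) - 495261 = ((-179 - 73867) - 33838) - 495261 = (-74046 - 33838) - 495261 = -107884 - 495261 = -603145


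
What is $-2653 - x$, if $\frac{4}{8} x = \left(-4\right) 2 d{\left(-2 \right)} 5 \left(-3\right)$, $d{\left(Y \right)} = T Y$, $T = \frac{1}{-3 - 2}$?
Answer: $-2749$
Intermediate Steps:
$T = - \frac{1}{5}$ ($T = \frac{1}{-5} = - \frac{1}{5} \approx -0.2$)
$d{\left(Y \right)} = - \frac{Y}{5}$
$x = 96$ ($x = 2 \left(-4\right) 2 \left(- \frac{1}{5}\right) \left(-2\right) 5 \left(-3\right) = 2 \left(- 8 \cdot \frac{2}{5} \cdot 5 \left(-3\right)\right) = 2 \left(- 8 \cdot 2 \left(-3\right)\right) = 2 \left(\left(-8\right) \left(-6\right)\right) = 2 \cdot 48 = 96$)
$-2653 - x = -2653 - 96 = -2749$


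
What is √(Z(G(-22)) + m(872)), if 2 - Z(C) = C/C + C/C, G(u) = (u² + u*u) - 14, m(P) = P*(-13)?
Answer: 2*I*√2834 ≈ 106.47*I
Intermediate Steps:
m(P) = -13*P
G(u) = -14 + 2*u² (G(u) = (u² + u²) - 14 = 2*u² - 14 = -14 + 2*u²)
Z(C) = 0 (Z(C) = 2 - (C/C + C/C) = 2 - (1 + 1) = 2 - 1*2 = 2 - 2 = 0)
√(Z(G(-22)) + m(872)) = √(0 - 13*872) = √(0 - 11336) = √(-11336) = 2*I*√2834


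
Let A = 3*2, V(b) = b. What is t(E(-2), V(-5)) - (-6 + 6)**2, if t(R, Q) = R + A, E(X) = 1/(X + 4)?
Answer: 13/2 ≈ 6.5000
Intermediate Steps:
A = 6
E(X) = 1/(4 + X)
t(R, Q) = 6 + R (t(R, Q) = R + 6 = 6 + R)
t(E(-2), V(-5)) - (-6 + 6)**2 = (6 + 1/(4 - 2)) - (-6 + 6)**2 = (6 + 1/2) - 1*0**2 = (6 + 1/2) - 1*0 = 13/2 + 0 = 13/2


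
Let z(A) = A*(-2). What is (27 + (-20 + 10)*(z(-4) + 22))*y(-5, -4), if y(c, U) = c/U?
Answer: -1365/4 ≈ -341.25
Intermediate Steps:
z(A) = -2*A
(27 + (-20 + 10)*(z(-4) + 22))*y(-5, -4) = (27 + (-20 + 10)*(-2*(-4) + 22))*(-5/(-4)) = (27 - 10*(8 + 22))*(-5*(-¼)) = (27 - 10*30)*(5/4) = (27 - 300)*(5/4) = -273*5/4 = -1365/4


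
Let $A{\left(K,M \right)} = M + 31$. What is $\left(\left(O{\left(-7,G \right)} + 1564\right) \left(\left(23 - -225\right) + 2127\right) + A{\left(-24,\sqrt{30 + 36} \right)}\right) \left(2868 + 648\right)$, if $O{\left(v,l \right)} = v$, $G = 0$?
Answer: $13001837496 + 3516 \sqrt{66} \approx 1.3002 \cdot 10^{10}$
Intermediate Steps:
$A{\left(K,M \right)} = 31 + M$
$\left(\left(O{\left(-7,G \right)} + 1564\right) \left(\left(23 - -225\right) + 2127\right) + A{\left(-24,\sqrt{30 + 36} \right)}\right) \left(2868 + 648\right) = \left(\left(-7 + 1564\right) \left(\left(23 - -225\right) + 2127\right) + \left(31 + \sqrt{30 + 36}\right)\right) \left(2868 + 648\right) = \left(1557 \left(\left(23 + 225\right) + 2127\right) + \left(31 + \sqrt{66}\right)\right) 3516 = \left(1557 \left(248 + 2127\right) + \left(31 + \sqrt{66}\right)\right) 3516 = \left(1557 \cdot 2375 + \left(31 + \sqrt{66}\right)\right) 3516 = \left(3697875 + \left(31 + \sqrt{66}\right)\right) 3516 = \left(3697906 + \sqrt{66}\right) 3516 = 13001837496 + 3516 \sqrt{66}$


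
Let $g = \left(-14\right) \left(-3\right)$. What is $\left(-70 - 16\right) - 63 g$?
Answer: $-2732$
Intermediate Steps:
$g = 42$
$\left(-70 - 16\right) - 63 g = \left(-70 - 16\right) - 2646 = -86 - 2646 = -2732$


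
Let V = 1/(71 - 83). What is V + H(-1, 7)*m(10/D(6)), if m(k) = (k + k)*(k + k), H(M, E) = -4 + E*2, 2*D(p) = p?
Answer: 15997/36 ≈ 444.36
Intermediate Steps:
V = -1/12 (V = 1/(-12) = -1/12 ≈ -0.083333)
D(p) = p/2
H(M, E) = -4 + 2*E
m(k) = 4*k² (m(k) = (2*k)*(2*k) = 4*k²)
V + H(-1, 7)*m(10/D(6)) = -1/12 + (-4 + 2*7)*(4*(10/(((½)*6)))²) = -1/12 + (-4 + 14)*(4*(10/3)²) = -1/12 + 10*(4*(10*(⅓))²) = -1/12 + 10*(4*(10/3)²) = -1/12 + 10*(4*(100/9)) = -1/12 + 10*(400/9) = -1/12 + 4000/9 = 15997/36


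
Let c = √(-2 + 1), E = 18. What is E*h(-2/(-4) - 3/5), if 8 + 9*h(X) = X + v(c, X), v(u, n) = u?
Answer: -81/5 + 2*I ≈ -16.2 + 2.0*I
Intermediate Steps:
c = I (c = √(-1) = I ≈ 1.0*I)
h(X) = -8/9 + I/9 + X/9 (h(X) = -8/9 + (X + I)/9 = -8/9 + (I + X)/9 = -8/9 + (I/9 + X/9) = -8/9 + I/9 + X/9)
E*h(-2/(-4) - 3/5) = 18*(-8/9 + I/9 + (-2/(-4) - 3/5)/9) = 18*(-8/9 + I/9 + (-2*(-¼) - 3*⅕)/9) = 18*(-8/9 + I/9 + (½ - ⅗)/9) = 18*(-8/9 + I/9 + (⅑)*(-⅒)) = 18*(-8/9 + I/9 - 1/90) = 18*(-9/10 + I/9) = -81/5 + 2*I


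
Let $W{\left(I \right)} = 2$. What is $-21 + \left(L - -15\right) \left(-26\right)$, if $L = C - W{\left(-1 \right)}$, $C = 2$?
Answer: $-411$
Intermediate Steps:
$L = 0$ ($L = 2 - 2 = 0$)
$-21 + \left(L - -15\right) \left(-26\right) = -21 + \left(0 - -15\right) \left(-26\right) = -21 + \left(0 + 15\right) \left(-26\right) = -21 + 15 \left(-26\right) = -21 - 390 = -411$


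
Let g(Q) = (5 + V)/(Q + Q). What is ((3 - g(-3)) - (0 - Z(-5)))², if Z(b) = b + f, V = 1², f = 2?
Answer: 1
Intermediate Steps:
V = 1
g(Q) = 3/Q (g(Q) = (5 + 1)/(Q + Q) = 6/((2*Q)) = 6*(1/(2*Q)) = 3/Q)
Z(b) = 2 + b (Z(b) = b + 2 = 2 + b)
((3 - g(-3)) - (0 - Z(-5)))² = ((3 - 3/(-3)) - (0 - (2 - 5)))² = ((3 - 3*(-1)/3) - (0 - 1*(-3)))² = ((3 - 1*(-1)) - (0 + 3))² = ((3 + 1) - 1*3)² = (4 - 3)² = 1² = 1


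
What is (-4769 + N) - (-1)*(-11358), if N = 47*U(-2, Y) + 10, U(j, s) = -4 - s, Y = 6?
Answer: -16587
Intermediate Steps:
N = -460 (N = 47*(-4 - 1*6) + 10 = 47*(-4 - 6) + 10 = 47*(-10) + 10 = -470 + 10 = -460)
(-4769 + N) - (-1)*(-11358) = (-4769 - 460) - (-1)*(-11358) = -5229 - 1*11358 = -5229 - 11358 = -16587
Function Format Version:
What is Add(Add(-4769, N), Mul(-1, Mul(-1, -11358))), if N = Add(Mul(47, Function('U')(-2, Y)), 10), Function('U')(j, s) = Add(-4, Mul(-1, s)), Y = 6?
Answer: -16587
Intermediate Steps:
N = -460 (N = Add(Mul(47, Add(-4, Mul(-1, 6))), 10) = Add(Mul(47, Add(-4, -6)), 10) = Add(Mul(47, -10), 10) = Add(-470, 10) = -460)
Add(Add(-4769, N), Mul(-1, Mul(-1, -11358))) = Add(Add(-4769, -460), Mul(-1, Mul(-1, -11358))) = Add(-5229, Mul(-1, 11358)) = Add(-5229, -11358) = -16587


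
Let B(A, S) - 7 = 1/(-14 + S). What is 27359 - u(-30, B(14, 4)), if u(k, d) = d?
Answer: 273521/10 ≈ 27352.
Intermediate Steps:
B(A, S) = 7 + 1/(-14 + S)
27359 - u(-30, B(14, 4)) = 27359 - (-97 + 7*4)/(-14 + 4) = 27359 - (-97 + 28)/(-10) = 27359 - (-1)*(-69)/10 = 27359 - 1*69/10 = 27359 - 69/10 = 273521/10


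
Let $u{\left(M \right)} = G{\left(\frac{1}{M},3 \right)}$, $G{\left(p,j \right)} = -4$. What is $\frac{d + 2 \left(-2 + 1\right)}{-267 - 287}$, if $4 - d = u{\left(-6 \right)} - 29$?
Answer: $- \frac{35}{554} \approx -0.063177$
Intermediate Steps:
$u{\left(M \right)} = -4$
$d = 37$ ($d = 4 - \left(-4 - 29\right) = 4 - -33 = 4 + 33 = 37$)
$\frac{d + 2 \left(-2 + 1\right)}{-267 - 287} = \frac{37 + 2 \left(-2 + 1\right)}{-267 - 287} = \frac{37 + 2 \left(-1\right)}{-554} = \left(37 - 2\right) \left(- \frac{1}{554}\right) = 35 \left(- \frac{1}{554}\right) = - \frac{35}{554}$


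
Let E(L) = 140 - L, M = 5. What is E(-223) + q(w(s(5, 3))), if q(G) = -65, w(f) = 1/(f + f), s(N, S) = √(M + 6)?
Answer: 298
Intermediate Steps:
s(N, S) = √11 (s(N, S) = √(5 + 6) = √11)
w(f) = 1/(2*f)
E(-223) + q(w(s(5, 3))) = (140 - 1*(-223)) - 65 = (140 + 223) - 65 = 363 - 65 = 298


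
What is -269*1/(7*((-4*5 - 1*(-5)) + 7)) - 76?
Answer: -3987/56 ≈ -71.196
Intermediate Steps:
-269*1/(7*((-4*5 - 1*(-5)) + 7)) - 76 = -269*1/(7*((-20 + 5) + 7)) - 76 = -269*1/(7*(-15 + 7)) - 76 = -269/((-8*7)) - 76 = -269/(-56) - 76 = -269*(-1/56) - 76 = 269/56 - 76 = -3987/56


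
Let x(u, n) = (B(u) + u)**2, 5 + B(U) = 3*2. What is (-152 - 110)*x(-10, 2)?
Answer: -21222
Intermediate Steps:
B(U) = 1 (B(U) = -5 + 3*2 = -5 + 6 = 1)
x(u, n) = (1 + u)**2
(-152 - 110)*x(-10, 2) = (-152 - 110)*(1 - 10)**2 = -262*(-9)**2 = -262*81 = -21222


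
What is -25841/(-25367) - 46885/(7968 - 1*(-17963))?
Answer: -519248824/657791677 ≈ -0.78938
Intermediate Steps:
-25841/(-25367) - 46885/(7968 - 1*(-17963)) = -25841*(-1/25367) - 46885/(7968 + 17963) = 25841/25367 - 46885/25931 = -519248824/657791677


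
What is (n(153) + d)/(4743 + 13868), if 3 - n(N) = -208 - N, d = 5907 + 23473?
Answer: 29744/18611 ≈ 1.5982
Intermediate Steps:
d = 29380
n(N) = 211 + N (n(N) = 3 - (-208 - N) = 3 + (208 + N) = 211 + N)
(n(153) + d)/(4743 + 13868) = ((211 + 153) + 29380)/(4743 + 13868) = (364 + 29380)/18611 = 29744*(1/18611) = 29744/18611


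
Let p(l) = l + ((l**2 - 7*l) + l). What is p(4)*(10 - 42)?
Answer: 128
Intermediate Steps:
p(l) = l**2 - 5*l (p(l) = l + (l**2 - 6*l) = l**2 - 5*l)
p(4)*(10 - 42) = (4*(-5 + 4))*(10 - 42) = (4*(-1))*(-32) = -4*(-32) = 128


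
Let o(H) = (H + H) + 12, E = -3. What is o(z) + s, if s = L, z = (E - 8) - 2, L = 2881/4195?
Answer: -55849/4195 ≈ -13.313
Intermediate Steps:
L = 2881/4195 (L = 2881*(1/4195) = 2881/4195 ≈ 0.68677)
z = -13 (z = (-3 - 8) - 2 = -11 - 2 = -13)
o(H) = 12 + 2*H (o(H) = 2*H + 12 = 12 + 2*H)
s = 2881/4195 ≈ 0.68677
o(z) + s = (12 + 2*(-13)) + 2881/4195 = (12 - 26) + 2881/4195 = -14 + 2881/4195 = -55849/4195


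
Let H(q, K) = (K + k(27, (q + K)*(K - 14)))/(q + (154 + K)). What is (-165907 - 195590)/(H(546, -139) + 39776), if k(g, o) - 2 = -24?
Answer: -202799817/22314175 ≈ -9.0884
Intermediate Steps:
k(g, o) = -22 (k(g, o) = 2 - 24 = -22)
H(q, K) = (-22 + K)/(154 + K + q) (H(q, K) = (K - 22)/(q + (154 + K)) = (-22 + K)/(154 + K + q))
(-165907 - 195590)/(H(546, -139) + 39776) = (-165907 - 195590)/((-22 - 139)/(154 - 139 + 546) + 39776) = -361497/(-161/561 + 39776) = -361497/22314175/561 = -361497*561/22314175 = -202799817/22314175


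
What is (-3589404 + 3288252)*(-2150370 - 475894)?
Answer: 790904656128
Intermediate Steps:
(-3589404 + 3288252)*(-2150370 - 475894) = -301152*(-2626264) = 790904656128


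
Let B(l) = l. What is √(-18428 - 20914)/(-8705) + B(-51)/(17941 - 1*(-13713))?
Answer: -3/1862 - I*√39342/8705 ≈ -0.0016112 - 0.022786*I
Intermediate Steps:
√(-18428 - 20914)/(-8705) + B(-51)/(17941 - 1*(-13713)) = √(-18428 - 20914)/(-8705) - 51/(17941 - 1*(-13713)) = √(-39342)*(-1/8705) - 51/(17941 + 13713) = (I*√39342)*(-1/8705) - 51/31654 = -I*√39342/8705 - 51*1/31654 = -I*√39342/8705 - 3/1862 = -3/1862 - I*√39342/8705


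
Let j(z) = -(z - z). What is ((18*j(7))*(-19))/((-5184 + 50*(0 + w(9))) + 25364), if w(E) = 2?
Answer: 0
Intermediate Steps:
j(z) = 0 (j(z) = -1*0 = 0)
((18*j(7))*(-19))/((-5184 + 50*(0 + w(9))) + 25364) = ((18*0)*(-19))/((-5184 + 50*(0 + 2)) + 25364) = (0*(-19))/((-5184 + 50*2) + 25364) = 0/((-5184 + 100) + 25364) = 0/(-5084 + 25364) = 0/20280 = 0*(1/20280) = 0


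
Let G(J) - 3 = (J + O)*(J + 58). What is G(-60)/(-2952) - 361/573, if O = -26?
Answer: -388649/563832 ≈ -0.68930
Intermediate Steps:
G(J) = 3 + (-26 + J)*(58 + J) (G(J) = 3 + (J - 26)*(J + 58) = 3 + (-26 + J)*(58 + J))
G(-60)/(-2952) - 361/573 = (-1505 + (-60)**2 + 32*(-60))/(-2952) - 361/573 = (-1505 + 3600 - 1920)*(-1/2952) - 361*1/573 = 175*(-1/2952) - 361/573 = -175/2952 - 361/573 = -388649/563832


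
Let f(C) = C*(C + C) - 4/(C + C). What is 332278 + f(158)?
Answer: 30194273/79 ≈ 3.8221e+5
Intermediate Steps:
f(C) = -2/C + 2*C² (f(C) = C*(2*C) - 4/(2*C) = 2*C² + (1/(2*C))*(-4) = 2*C² - 2/C = -2/C + 2*C²)
332278 + f(158) = 332278 + 2*(-1 + 158³)/158 = 332278 + 2*(1/158)*(-1 + 3944312) = 332278 + 2*(1/158)*3944311 = 332278 + 3944311/79 = 30194273/79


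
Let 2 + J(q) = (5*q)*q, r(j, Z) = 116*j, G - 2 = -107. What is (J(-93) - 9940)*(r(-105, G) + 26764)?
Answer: 485690952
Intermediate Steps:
G = -105 (G = 2 - 107 = -105)
J(q) = -2 + 5*q² (J(q) = -2 + (5*q)*q = -2 + 5*q²)
(J(-93) - 9940)*(r(-105, G) + 26764) = ((-2 + 5*(-93)²) - 9940)*(116*(-105) + 26764) = ((-2 + 5*8649) - 9940)*(-12180 + 26764) = ((-2 + 43245) - 9940)*14584 = (43243 - 9940)*14584 = 33303*14584 = 485690952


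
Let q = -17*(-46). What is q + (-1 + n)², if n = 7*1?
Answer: 818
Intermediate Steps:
n = 7
q = 782
q + (-1 + n)² = 782 + (-1 + 7)² = 782 + 6² = 782 + 36 = 818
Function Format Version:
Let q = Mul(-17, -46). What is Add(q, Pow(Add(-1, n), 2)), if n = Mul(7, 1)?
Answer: 818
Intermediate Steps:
n = 7
q = 782
Add(q, Pow(Add(-1, n), 2)) = Add(782, Pow(Add(-1, 7), 2)) = Add(782, Pow(6, 2)) = Add(782, 36) = 818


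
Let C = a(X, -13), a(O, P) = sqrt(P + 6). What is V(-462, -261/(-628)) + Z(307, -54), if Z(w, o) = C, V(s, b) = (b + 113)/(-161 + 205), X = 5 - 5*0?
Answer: 6475/2512 + I*sqrt(7) ≈ 2.5776 + 2.6458*I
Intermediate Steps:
X = 5 (X = 5 + 0 = 5)
V(s, b) = 113/44 + b/44 (V(s, b) = (113 + b)/44 = (113 + b)*(1/44) = 113/44 + b/44)
a(O, P) = sqrt(6 + P)
C = I*sqrt(7) (C = sqrt(6 - 13) = sqrt(-7) = I*sqrt(7) ≈ 2.6458*I)
Z(w, o) = I*sqrt(7)
V(-462, -261/(-628)) + Z(307, -54) = (113/44 + (-261/(-628))/44) + I*sqrt(7) = (113/44 + (-261*(-1/628))/44) + I*sqrt(7) = (113/44 + (1/44)*(261/628)) + I*sqrt(7) = (113/44 + 261/27632) + I*sqrt(7) = 6475/2512 + I*sqrt(7)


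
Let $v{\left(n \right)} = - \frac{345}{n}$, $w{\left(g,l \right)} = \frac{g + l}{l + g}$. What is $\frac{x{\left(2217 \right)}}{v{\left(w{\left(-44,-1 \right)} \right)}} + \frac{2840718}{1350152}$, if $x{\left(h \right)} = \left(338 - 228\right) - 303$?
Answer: $\frac{620313523}{232901220} \approx 2.6634$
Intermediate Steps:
$w{\left(g,l \right)} = 1$ ($w{\left(g,l \right)} = \frac{g + l}{g + l} = 1$)
$x{\left(h \right)} = -193$ ($x{\left(h \right)} = 110 - 303 = -193$)
$\frac{x{\left(2217 \right)}}{v{\left(w{\left(-44,-1 \right)} \right)}} + \frac{2840718}{1350152} = - \frac{193}{\left(-345\right) 1^{-1}} + \frac{2840718}{1350152} = - \frac{193}{\left(-345\right) 1} + 2840718 \cdot \frac{1}{1350152} = - \frac{193}{-345} + \frac{1420359}{675076} = \left(-193\right) \left(- \frac{1}{345}\right) + \frac{1420359}{675076} = \frac{193}{345} + \frac{1420359}{675076} = \frac{620313523}{232901220}$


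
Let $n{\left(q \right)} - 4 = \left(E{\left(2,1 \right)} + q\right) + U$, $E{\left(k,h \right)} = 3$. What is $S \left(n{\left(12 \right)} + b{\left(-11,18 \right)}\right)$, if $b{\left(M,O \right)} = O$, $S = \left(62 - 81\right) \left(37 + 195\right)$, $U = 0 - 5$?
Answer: $-141056$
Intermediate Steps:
$U = -5$ ($U = 0 - 5 = -5$)
$S = -4408$ ($S = \left(-19\right) 232 = -4408$)
$n{\left(q \right)} = 2 + q$ ($n{\left(q \right)} = 4 + \left(\left(3 + q\right) - 5\right) = 4 + \left(-2 + q\right) = 2 + q$)
$S \left(n{\left(12 \right)} + b{\left(-11,18 \right)}\right) = - 4408 \left(\left(2 + 12\right) + 18\right) = - 4408 \left(14 + 18\right) = \left(-4408\right) 32 = -141056$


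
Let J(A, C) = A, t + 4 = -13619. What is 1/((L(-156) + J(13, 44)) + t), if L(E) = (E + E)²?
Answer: 1/83734 ≈ 1.1943e-5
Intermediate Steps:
t = -13623 (t = -4 - 13619 = -13623)
L(E) = 4*E² (L(E) = (2*E)² = 4*E²)
1/((L(-156) + J(13, 44)) + t) = 1/((4*(-156)² + 13) - 13623) = 1/((4*24336 + 13) - 13623) = 1/((97344 + 13) - 13623) = 1/(97357 - 13623) = 1/83734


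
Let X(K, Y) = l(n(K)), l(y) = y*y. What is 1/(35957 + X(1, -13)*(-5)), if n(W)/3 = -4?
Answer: 1/35237 ≈ 2.8379e-5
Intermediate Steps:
n(W) = -12 (n(W) = 3*(-4) = -12)
l(y) = y²
X(K, Y) = 144 (X(K, Y) = (-12)² = 144)
1/(35957 + X(1, -13)*(-5)) = 1/(35957 + 144*(-5)) = 1/(35957 - 720) = 1/35237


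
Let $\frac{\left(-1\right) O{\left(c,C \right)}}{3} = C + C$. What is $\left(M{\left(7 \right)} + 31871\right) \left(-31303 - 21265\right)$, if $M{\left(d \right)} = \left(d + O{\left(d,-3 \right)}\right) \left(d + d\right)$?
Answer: $-1693793528$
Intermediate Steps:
$O{\left(c,C \right)} = - 6 C$ ($O{\left(c,C \right)} = - 3 \left(C + C\right) = - 3 \cdot 2 C = - 6 C$)
$M{\left(d \right)} = 2 d \left(18 + d\right)$ ($M{\left(d \right)} = \left(d - -18\right) \left(d + d\right) = \left(d + 18\right) 2 d = \left(18 + d\right) 2 d = 2 d \left(18 + d\right)$)
$\left(M{\left(7 \right)} + 31871\right) \left(-31303 - 21265\right) = \left(2 \cdot 7 \left(18 + 7\right) + 31871\right) \left(-31303 - 21265\right) = \left(2 \cdot 7 \cdot 25 + 31871\right) \left(-52568\right) = \left(350 + 31871\right) \left(-52568\right) = 32221 \left(-52568\right) = -1693793528$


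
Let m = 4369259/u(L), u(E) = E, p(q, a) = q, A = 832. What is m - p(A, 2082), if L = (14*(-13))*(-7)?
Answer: 3309291/1274 ≈ 2597.6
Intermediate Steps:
L = 1274 (L = -182*(-7) = 1274)
m = 4369259/1274 ≈ 3429.6
m - p(A, 2082) = 4369259/1274 - 1*832 = 4369259/1274 - 832 = 3309291/1274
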